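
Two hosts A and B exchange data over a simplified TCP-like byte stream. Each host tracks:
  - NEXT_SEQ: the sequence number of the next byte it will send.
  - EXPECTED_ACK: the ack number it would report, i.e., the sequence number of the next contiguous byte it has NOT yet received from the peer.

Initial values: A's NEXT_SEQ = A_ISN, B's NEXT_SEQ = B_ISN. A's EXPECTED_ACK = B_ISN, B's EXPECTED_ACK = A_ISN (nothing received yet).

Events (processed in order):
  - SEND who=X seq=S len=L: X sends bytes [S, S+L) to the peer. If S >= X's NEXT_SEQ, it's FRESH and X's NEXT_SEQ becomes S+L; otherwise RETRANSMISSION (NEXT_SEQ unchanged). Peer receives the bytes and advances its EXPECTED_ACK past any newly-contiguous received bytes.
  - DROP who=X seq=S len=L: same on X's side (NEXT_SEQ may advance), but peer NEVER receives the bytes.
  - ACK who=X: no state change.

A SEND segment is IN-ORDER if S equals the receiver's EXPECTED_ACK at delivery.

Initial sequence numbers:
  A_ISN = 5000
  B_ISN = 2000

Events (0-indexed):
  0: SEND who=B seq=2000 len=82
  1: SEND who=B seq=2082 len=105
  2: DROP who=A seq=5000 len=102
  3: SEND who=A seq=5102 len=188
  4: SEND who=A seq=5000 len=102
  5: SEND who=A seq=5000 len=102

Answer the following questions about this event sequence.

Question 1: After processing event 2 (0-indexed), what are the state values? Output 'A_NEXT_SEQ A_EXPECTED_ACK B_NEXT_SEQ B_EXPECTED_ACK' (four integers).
After event 0: A_seq=5000 A_ack=2082 B_seq=2082 B_ack=5000
After event 1: A_seq=5000 A_ack=2187 B_seq=2187 B_ack=5000
After event 2: A_seq=5102 A_ack=2187 B_seq=2187 B_ack=5000

5102 2187 2187 5000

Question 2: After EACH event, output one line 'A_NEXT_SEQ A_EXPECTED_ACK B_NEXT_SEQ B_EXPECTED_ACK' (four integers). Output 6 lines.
5000 2082 2082 5000
5000 2187 2187 5000
5102 2187 2187 5000
5290 2187 2187 5000
5290 2187 2187 5290
5290 2187 2187 5290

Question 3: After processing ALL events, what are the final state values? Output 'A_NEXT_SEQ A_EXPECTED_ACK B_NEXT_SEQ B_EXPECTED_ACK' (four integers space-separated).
After event 0: A_seq=5000 A_ack=2082 B_seq=2082 B_ack=5000
After event 1: A_seq=5000 A_ack=2187 B_seq=2187 B_ack=5000
After event 2: A_seq=5102 A_ack=2187 B_seq=2187 B_ack=5000
After event 3: A_seq=5290 A_ack=2187 B_seq=2187 B_ack=5000
After event 4: A_seq=5290 A_ack=2187 B_seq=2187 B_ack=5290
After event 5: A_seq=5290 A_ack=2187 B_seq=2187 B_ack=5290

Answer: 5290 2187 2187 5290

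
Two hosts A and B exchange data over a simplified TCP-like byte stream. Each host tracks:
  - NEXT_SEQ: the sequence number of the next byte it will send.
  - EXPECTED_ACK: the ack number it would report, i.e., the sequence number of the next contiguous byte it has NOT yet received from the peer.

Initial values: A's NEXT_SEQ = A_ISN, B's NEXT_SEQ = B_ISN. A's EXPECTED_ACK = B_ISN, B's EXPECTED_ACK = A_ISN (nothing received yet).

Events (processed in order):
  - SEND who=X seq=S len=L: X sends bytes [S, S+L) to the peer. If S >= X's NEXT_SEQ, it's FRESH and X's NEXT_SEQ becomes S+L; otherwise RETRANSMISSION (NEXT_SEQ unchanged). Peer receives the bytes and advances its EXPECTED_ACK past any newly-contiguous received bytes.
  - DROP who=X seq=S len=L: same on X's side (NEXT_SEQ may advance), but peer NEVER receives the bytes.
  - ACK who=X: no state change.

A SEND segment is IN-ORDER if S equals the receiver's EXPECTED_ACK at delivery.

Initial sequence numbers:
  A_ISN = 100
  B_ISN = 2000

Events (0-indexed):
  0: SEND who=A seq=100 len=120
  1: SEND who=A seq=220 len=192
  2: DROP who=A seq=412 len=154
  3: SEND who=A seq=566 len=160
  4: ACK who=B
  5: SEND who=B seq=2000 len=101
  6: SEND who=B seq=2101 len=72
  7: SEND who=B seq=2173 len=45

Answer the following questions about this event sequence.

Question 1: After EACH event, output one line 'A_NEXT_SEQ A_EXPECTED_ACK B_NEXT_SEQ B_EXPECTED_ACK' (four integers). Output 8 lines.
220 2000 2000 220
412 2000 2000 412
566 2000 2000 412
726 2000 2000 412
726 2000 2000 412
726 2101 2101 412
726 2173 2173 412
726 2218 2218 412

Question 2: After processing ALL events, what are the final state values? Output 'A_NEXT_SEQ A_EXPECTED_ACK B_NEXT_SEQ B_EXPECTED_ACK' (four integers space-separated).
After event 0: A_seq=220 A_ack=2000 B_seq=2000 B_ack=220
After event 1: A_seq=412 A_ack=2000 B_seq=2000 B_ack=412
After event 2: A_seq=566 A_ack=2000 B_seq=2000 B_ack=412
After event 3: A_seq=726 A_ack=2000 B_seq=2000 B_ack=412
After event 4: A_seq=726 A_ack=2000 B_seq=2000 B_ack=412
After event 5: A_seq=726 A_ack=2101 B_seq=2101 B_ack=412
After event 6: A_seq=726 A_ack=2173 B_seq=2173 B_ack=412
After event 7: A_seq=726 A_ack=2218 B_seq=2218 B_ack=412

Answer: 726 2218 2218 412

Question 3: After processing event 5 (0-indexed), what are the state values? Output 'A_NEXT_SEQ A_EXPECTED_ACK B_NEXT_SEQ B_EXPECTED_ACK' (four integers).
After event 0: A_seq=220 A_ack=2000 B_seq=2000 B_ack=220
After event 1: A_seq=412 A_ack=2000 B_seq=2000 B_ack=412
After event 2: A_seq=566 A_ack=2000 B_seq=2000 B_ack=412
After event 3: A_seq=726 A_ack=2000 B_seq=2000 B_ack=412
After event 4: A_seq=726 A_ack=2000 B_seq=2000 B_ack=412
After event 5: A_seq=726 A_ack=2101 B_seq=2101 B_ack=412

726 2101 2101 412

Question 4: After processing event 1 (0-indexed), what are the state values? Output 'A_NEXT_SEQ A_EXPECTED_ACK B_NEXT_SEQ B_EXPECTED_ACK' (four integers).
After event 0: A_seq=220 A_ack=2000 B_seq=2000 B_ack=220
After event 1: A_seq=412 A_ack=2000 B_seq=2000 B_ack=412

412 2000 2000 412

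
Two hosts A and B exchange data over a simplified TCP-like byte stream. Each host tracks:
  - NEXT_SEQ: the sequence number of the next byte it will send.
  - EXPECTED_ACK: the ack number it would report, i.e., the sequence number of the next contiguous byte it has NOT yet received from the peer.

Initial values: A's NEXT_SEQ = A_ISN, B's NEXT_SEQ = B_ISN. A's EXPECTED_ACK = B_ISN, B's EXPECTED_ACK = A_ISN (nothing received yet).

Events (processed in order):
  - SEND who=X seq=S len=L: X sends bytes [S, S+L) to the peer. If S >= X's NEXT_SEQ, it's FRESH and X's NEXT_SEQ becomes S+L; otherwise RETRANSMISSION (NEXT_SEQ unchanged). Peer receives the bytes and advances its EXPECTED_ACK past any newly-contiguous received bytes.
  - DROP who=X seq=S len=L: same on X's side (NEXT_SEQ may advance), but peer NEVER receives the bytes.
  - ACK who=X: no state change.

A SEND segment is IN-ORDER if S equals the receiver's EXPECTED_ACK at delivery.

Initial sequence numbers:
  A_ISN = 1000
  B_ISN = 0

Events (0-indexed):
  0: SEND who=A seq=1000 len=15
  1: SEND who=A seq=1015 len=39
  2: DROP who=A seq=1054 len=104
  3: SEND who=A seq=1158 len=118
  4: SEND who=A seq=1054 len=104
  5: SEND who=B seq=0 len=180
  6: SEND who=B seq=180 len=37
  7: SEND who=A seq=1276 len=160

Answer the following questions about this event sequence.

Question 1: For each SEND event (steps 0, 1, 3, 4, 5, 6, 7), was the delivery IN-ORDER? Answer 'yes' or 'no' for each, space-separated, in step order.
Answer: yes yes no yes yes yes yes

Derivation:
Step 0: SEND seq=1000 -> in-order
Step 1: SEND seq=1015 -> in-order
Step 3: SEND seq=1158 -> out-of-order
Step 4: SEND seq=1054 -> in-order
Step 5: SEND seq=0 -> in-order
Step 6: SEND seq=180 -> in-order
Step 7: SEND seq=1276 -> in-order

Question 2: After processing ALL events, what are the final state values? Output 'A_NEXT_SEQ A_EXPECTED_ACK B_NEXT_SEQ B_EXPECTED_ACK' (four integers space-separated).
After event 0: A_seq=1015 A_ack=0 B_seq=0 B_ack=1015
After event 1: A_seq=1054 A_ack=0 B_seq=0 B_ack=1054
After event 2: A_seq=1158 A_ack=0 B_seq=0 B_ack=1054
After event 3: A_seq=1276 A_ack=0 B_seq=0 B_ack=1054
After event 4: A_seq=1276 A_ack=0 B_seq=0 B_ack=1276
After event 5: A_seq=1276 A_ack=180 B_seq=180 B_ack=1276
After event 6: A_seq=1276 A_ack=217 B_seq=217 B_ack=1276
After event 7: A_seq=1436 A_ack=217 B_seq=217 B_ack=1436

Answer: 1436 217 217 1436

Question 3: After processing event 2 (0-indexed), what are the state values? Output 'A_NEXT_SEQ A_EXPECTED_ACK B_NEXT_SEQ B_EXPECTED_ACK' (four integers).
After event 0: A_seq=1015 A_ack=0 B_seq=0 B_ack=1015
After event 1: A_seq=1054 A_ack=0 B_seq=0 B_ack=1054
After event 2: A_seq=1158 A_ack=0 B_seq=0 B_ack=1054

1158 0 0 1054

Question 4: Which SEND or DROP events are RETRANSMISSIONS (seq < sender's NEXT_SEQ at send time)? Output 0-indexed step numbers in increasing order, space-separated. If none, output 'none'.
Step 0: SEND seq=1000 -> fresh
Step 1: SEND seq=1015 -> fresh
Step 2: DROP seq=1054 -> fresh
Step 3: SEND seq=1158 -> fresh
Step 4: SEND seq=1054 -> retransmit
Step 5: SEND seq=0 -> fresh
Step 6: SEND seq=180 -> fresh
Step 7: SEND seq=1276 -> fresh

Answer: 4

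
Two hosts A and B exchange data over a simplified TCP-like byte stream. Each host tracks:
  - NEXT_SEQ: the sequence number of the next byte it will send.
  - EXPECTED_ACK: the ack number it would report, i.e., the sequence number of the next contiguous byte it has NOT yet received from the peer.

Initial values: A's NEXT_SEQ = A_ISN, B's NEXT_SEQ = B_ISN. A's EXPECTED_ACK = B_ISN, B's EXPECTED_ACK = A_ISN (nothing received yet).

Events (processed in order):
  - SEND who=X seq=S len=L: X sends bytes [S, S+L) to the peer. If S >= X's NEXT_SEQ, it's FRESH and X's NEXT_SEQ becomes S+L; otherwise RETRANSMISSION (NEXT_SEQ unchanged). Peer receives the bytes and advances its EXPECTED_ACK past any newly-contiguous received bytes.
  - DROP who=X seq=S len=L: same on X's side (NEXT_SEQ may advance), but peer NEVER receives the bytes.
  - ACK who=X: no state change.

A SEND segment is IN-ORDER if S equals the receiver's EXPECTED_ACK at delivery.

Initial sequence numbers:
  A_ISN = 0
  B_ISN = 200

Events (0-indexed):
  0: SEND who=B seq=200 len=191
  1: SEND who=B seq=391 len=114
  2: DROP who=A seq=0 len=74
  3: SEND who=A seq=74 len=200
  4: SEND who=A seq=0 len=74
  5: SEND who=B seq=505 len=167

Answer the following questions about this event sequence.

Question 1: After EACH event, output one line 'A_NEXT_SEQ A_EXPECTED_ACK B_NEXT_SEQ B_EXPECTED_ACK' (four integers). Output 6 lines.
0 391 391 0
0 505 505 0
74 505 505 0
274 505 505 0
274 505 505 274
274 672 672 274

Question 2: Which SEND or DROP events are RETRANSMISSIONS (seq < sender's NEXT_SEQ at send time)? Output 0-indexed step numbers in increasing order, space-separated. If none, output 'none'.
Step 0: SEND seq=200 -> fresh
Step 1: SEND seq=391 -> fresh
Step 2: DROP seq=0 -> fresh
Step 3: SEND seq=74 -> fresh
Step 4: SEND seq=0 -> retransmit
Step 5: SEND seq=505 -> fresh

Answer: 4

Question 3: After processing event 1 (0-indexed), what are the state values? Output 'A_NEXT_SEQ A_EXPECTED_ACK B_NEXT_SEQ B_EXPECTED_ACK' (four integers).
After event 0: A_seq=0 A_ack=391 B_seq=391 B_ack=0
After event 1: A_seq=0 A_ack=505 B_seq=505 B_ack=0

0 505 505 0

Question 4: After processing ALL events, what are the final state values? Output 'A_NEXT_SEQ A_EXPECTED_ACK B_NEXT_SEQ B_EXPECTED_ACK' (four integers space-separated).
After event 0: A_seq=0 A_ack=391 B_seq=391 B_ack=0
After event 1: A_seq=0 A_ack=505 B_seq=505 B_ack=0
After event 2: A_seq=74 A_ack=505 B_seq=505 B_ack=0
After event 3: A_seq=274 A_ack=505 B_seq=505 B_ack=0
After event 4: A_seq=274 A_ack=505 B_seq=505 B_ack=274
After event 5: A_seq=274 A_ack=672 B_seq=672 B_ack=274

Answer: 274 672 672 274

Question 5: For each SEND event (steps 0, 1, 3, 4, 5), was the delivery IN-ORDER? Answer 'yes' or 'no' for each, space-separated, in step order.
Step 0: SEND seq=200 -> in-order
Step 1: SEND seq=391 -> in-order
Step 3: SEND seq=74 -> out-of-order
Step 4: SEND seq=0 -> in-order
Step 5: SEND seq=505 -> in-order

Answer: yes yes no yes yes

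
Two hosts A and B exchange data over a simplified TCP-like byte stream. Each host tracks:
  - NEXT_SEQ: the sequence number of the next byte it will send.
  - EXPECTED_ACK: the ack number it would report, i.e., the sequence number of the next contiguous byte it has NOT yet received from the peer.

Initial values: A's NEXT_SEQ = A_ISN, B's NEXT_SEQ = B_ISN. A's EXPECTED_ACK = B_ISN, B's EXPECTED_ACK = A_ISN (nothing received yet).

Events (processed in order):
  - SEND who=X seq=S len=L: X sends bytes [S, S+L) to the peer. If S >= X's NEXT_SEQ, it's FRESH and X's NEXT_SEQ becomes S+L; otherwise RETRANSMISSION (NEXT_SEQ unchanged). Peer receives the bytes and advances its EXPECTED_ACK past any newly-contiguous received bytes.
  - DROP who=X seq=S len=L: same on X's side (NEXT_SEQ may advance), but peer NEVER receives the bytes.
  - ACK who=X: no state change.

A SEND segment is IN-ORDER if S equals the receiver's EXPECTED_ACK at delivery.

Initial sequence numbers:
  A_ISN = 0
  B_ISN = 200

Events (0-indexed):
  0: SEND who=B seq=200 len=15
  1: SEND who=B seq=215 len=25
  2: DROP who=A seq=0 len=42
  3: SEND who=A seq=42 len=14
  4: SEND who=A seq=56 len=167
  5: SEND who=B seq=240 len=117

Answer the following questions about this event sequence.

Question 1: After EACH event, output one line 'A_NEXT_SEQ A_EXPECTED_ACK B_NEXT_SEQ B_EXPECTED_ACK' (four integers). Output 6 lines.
0 215 215 0
0 240 240 0
42 240 240 0
56 240 240 0
223 240 240 0
223 357 357 0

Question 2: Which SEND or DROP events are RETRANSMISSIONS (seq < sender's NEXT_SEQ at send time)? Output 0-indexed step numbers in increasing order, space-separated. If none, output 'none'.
Step 0: SEND seq=200 -> fresh
Step 1: SEND seq=215 -> fresh
Step 2: DROP seq=0 -> fresh
Step 3: SEND seq=42 -> fresh
Step 4: SEND seq=56 -> fresh
Step 5: SEND seq=240 -> fresh

Answer: none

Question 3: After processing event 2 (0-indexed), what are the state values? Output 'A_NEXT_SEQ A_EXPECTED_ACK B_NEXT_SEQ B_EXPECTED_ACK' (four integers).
After event 0: A_seq=0 A_ack=215 B_seq=215 B_ack=0
After event 1: A_seq=0 A_ack=240 B_seq=240 B_ack=0
After event 2: A_seq=42 A_ack=240 B_seq=240 B_ack=0

42 240 240 0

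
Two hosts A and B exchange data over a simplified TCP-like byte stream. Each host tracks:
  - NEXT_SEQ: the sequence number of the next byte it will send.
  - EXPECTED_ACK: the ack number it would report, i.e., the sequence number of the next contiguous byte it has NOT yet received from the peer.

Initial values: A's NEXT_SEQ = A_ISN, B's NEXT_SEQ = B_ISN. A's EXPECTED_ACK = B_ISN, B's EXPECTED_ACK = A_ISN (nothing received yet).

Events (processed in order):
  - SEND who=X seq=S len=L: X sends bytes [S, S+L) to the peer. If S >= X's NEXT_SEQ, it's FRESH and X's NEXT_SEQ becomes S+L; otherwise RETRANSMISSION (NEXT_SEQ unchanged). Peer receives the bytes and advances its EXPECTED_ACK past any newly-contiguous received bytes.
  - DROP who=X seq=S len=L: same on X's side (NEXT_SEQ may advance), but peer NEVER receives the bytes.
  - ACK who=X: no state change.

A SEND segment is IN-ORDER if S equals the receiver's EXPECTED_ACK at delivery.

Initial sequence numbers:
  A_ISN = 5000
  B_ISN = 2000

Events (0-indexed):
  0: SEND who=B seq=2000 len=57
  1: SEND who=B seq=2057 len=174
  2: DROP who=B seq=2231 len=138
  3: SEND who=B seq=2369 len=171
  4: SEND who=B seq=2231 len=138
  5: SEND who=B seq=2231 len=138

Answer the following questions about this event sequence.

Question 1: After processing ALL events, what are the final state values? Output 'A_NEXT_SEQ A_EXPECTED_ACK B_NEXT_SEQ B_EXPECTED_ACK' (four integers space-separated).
After event 0: A_seq=5000 A_ack=2057 B_seq=2057 B_ack=5000
After event 1: A_seq=5000 A_ack=2231 B_seq=2231 B_ack=5000
After event 2: A_seq=5000 A_ack=2231 B_seq=2369 B_ack=5000
After event 3: A_seq=5000 A_ack=2231 B_seq=2540 B_ack=5000
After event 4: A_seq=5000 A_ack=2540 B_seq=2540 B_ack=5000
After event 5: A_seq=5000 A_ack=2540 B_seq=2540 B_ack=5000

Answer: 5000 2540 2540 5000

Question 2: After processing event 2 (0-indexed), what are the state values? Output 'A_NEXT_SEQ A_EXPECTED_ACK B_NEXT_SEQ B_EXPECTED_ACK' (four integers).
After event 0: A_seq=5000 A_ack=2057 B_seq=2057 B_ack=5000
After event 1: A_seq=5000 A_ack=2231 B_seq=2231 B_ack=5000
After event 2: A_seq=5000 A_ack=2231 B_seq=2369 B_ack=5000

5000 2231 2369 5000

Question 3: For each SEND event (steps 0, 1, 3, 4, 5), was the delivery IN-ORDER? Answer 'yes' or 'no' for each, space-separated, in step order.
Answer: yes yes no yes no

Derivation:
Step 0: SEND seq=2000 -> in-order
Step 1: SEND seq=2057 -> in-order
Step 3: SEND seq=2369 -> out-of-order
Step 4: SEND seq=2231 -> in-order
Step 5: SEND seq=2231 -> out-of-order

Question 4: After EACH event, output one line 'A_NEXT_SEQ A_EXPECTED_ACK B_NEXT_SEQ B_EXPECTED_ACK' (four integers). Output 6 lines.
5000 2057 2057 5000
5000 2231 2231 5000
5000 2231 2369 5000
5000 2231 2540 5000
5000 2540 2540 5000
5000 2540 2540 5000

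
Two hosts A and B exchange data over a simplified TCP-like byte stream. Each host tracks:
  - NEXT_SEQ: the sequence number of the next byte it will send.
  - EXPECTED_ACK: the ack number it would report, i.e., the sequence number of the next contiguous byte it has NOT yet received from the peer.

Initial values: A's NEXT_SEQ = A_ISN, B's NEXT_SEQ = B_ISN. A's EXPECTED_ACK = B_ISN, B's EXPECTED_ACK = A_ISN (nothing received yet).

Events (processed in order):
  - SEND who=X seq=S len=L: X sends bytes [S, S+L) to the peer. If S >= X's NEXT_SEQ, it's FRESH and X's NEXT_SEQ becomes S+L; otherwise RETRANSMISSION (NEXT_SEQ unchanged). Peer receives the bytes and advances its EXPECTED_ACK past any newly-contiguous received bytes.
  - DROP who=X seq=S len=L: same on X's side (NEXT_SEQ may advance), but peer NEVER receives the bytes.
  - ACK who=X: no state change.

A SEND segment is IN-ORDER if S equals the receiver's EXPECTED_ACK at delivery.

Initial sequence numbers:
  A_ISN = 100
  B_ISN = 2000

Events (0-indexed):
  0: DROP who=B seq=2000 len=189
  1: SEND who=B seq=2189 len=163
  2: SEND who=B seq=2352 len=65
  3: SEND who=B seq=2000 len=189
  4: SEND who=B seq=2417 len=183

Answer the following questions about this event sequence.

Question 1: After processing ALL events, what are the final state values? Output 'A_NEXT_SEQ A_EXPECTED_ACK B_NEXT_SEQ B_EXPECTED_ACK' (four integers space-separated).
After event 0: A_seq=100 A_ack=2000 B_seq=2189 B_ack=100
After event 1: A_seq=100 A_ack=2000 B_seq=2352 B_ack=100
After event 2: A_seq=100 A_ack=2000 B_seq=2417 B_ack=100
After event 3: A_seq=100 A_ack=2417 B_seq=2417 B_ack=100
After event 4: A_seq=100 A_ack=2600 B_seq=2600 B_ack=100

Answer: 100 2600 2600 100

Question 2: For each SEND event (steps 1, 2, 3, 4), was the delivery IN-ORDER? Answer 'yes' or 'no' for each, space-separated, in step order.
Answer: no no yes yes

Derivation:
Step 1: SEND seq=2189 -> out-of-order
Step 2: SEND seq=2352 -> out-of-order
Step 3: SEND seq=2000 -> in-order
Step 4: SEND seq=2417 -> in-order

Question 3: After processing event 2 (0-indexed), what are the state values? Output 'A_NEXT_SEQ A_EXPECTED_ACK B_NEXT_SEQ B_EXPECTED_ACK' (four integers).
After event 0: A_seq=100 A_ack=2000 B_seq=2189 B_ack=100
After event 1: A_seq=100 A_ack=2000 B_seq=2352 B_ack=100
After event 2: A_seq=100 A_ack=2000 B_seq=2417 B_ack=100

100 2000 2417 100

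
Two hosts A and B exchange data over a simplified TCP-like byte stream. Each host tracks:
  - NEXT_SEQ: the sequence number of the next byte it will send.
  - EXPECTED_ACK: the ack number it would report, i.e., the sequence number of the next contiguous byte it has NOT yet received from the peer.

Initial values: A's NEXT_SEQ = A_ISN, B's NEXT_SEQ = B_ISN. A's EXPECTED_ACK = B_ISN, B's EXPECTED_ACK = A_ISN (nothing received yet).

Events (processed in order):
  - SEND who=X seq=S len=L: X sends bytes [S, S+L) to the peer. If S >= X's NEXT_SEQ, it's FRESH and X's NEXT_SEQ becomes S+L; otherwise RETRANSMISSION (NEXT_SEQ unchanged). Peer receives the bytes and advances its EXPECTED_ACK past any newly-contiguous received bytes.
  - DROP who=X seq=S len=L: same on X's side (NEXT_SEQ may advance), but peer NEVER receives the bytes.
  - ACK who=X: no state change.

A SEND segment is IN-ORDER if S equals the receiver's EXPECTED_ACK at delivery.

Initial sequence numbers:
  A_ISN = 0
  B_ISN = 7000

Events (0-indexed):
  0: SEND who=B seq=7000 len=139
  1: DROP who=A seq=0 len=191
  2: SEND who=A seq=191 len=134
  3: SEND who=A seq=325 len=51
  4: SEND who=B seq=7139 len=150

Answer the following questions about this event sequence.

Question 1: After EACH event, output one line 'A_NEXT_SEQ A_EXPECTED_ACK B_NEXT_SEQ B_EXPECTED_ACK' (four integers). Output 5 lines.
0 7139 7139 0
191 7139 7139 0
325 7139 7139 0
376 7139 7139 0
376 7289 7289 0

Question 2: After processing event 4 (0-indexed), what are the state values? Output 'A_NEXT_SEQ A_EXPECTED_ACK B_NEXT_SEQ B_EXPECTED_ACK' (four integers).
After event 0: A_seq=0 A_ack=7139 B_seq=7139 B_ack=0
After event 1: A_seq=191 A_ack=7139 B_seq=7139 B_ack=0
After event 2: A_seq=325 A_ack=7139 B_seq=7139 B_ack=0
After event 3: A_seq=376 A_ack=7139 B_seq=7139 B_ack=0
After event 4: A_seq=376 A_ack=7289 B_seq=7289 B_ack=0

376 7289 7289 0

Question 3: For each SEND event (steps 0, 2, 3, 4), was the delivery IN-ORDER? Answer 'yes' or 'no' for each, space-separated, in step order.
Step 0: SEND seq=7000 -> in-order
Step 2: SEND seq=191 -> out-of-order
Step 3: SEND seq=325 -> out-of-order
Step 4: SEND seq=7139 -> in-order

Answer: yes no no yes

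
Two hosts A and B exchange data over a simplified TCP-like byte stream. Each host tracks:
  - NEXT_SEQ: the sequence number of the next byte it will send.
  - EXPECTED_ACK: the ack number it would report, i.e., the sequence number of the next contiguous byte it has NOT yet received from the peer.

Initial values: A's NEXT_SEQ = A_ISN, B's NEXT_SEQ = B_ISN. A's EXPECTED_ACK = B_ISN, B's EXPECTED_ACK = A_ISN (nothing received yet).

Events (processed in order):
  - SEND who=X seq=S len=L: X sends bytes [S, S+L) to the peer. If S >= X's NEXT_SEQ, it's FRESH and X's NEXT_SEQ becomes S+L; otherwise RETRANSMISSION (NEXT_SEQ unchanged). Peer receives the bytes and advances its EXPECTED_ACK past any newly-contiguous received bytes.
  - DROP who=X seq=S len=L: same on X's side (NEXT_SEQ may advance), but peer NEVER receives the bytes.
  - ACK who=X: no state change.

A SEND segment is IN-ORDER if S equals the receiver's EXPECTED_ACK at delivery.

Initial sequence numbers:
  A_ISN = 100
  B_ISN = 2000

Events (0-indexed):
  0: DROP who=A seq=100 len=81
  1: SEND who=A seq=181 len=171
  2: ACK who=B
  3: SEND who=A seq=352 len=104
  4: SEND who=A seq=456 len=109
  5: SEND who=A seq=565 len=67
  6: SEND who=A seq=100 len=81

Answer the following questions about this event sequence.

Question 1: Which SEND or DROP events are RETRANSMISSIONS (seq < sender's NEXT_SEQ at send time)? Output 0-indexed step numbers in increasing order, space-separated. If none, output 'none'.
Answer: 6

Derivation:
Step 0: DROP seq=100 -> fresh
Step 1: SEND seq=181 -> fresh
Step 3: SEND seq=352 -> fresh
Step 4: SEND seq=456 -> fresh
Step 5: SEND seq=565 -> fresh
Step 6: SEND seq=100 -> retransmit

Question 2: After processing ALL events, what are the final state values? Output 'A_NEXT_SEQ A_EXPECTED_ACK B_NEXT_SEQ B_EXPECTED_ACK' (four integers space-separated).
Answer: 632 2000 2000 632

Derivation:
After event 0: A_seq=181 A_ack=2000 B_seq=2000 B_ack=100
After event 1: A_seq=352 A_ack=2000 B_seq=2000 B_ack=100
After event 2: A_seq=352 A_ack=2000 B_seq=2000 B_ack=100
After event 3: A_seq=456 A_ack=2000 B_seq=2000 B_ack=100
After event 4: A_seq=565 A_ack=2000 B_seq=2000 B_ack=100
After event 5: A_seq=632 A_ack=2000 B_seq=2000 B_ack=100
After event 6: A_seq=632 A_ack=2000 B_seq=2000 B_ack=632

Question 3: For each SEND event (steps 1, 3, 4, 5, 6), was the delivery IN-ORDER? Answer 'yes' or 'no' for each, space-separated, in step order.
Answer: no no no no yes

Derivation:
Step 1: SEND seq=181 -> out-of-order
Step 3: SEND seq=352 -> out-of-order
Step 4: SEND seq=456 -> out-of-order
Step 5: SEND seq=565 -> out-of-order
Step 6: SEND seq=100 -> in-order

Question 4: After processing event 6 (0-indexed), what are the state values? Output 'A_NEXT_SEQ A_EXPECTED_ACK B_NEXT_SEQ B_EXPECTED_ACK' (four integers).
After event 0: A_seq=181 A_ack=2000 B_seq=2000 B_ack=100
After event 1: A_seq=352 A_ack=2000 B_seq=2000 B_ack=100
After event 2: A_seq=352 A_ack=2000 B_seq=2000 B_ack=100
After event 3: A_seq=456 A_ack=2000 B_seq=2000 B_ack=100
After event 4: A_seq=565 A_ack=2000 B_seq=2000 B_ack=100
After event 5: A_seq=632 A_ack=2000 B_seq=2000 B_ack=100
After event 6: A_seq=632 A_ack=2000 B_seq=2000 B_ack=632

632 2000 2000 632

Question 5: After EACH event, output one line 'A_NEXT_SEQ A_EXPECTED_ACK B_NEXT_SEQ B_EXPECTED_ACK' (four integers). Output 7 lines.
181 2000 2000 100
352 2000 2000 100
352 2000 2000 100
456 2000 2000 100
565 2000 2000 100
632 2000 2000 100
632 2000 2000 632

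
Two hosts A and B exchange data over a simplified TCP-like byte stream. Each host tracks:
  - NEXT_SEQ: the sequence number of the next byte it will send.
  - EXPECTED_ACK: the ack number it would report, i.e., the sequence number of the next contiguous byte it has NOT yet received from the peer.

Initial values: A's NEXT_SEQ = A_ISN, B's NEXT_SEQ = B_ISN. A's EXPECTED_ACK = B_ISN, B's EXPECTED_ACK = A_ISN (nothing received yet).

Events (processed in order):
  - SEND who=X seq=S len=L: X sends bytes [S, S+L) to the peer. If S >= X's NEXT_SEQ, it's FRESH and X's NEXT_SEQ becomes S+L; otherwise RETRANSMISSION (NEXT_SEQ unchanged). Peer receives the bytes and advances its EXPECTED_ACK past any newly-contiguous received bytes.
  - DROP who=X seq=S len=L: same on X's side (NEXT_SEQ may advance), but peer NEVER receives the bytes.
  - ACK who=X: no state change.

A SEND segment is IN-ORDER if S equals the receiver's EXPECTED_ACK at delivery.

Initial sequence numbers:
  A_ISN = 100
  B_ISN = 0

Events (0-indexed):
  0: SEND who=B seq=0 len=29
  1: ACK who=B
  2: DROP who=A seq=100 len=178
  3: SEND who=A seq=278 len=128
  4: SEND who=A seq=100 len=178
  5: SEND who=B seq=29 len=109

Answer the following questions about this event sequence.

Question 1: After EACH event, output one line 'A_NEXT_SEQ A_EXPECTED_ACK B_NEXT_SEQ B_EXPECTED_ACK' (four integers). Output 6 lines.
100 29 29 100
100 29 29 100
278 29 29 100
406 29 29 100
406 29 29 406
406 138 138 406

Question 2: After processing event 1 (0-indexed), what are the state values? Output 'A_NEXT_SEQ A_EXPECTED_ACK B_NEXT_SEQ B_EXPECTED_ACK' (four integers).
After event 0: A_seq=100 A_ack=29 B_seq=29 B_ack=100
After event 1: A_seq=100 A_ack=29 B_seq=29 B_ack=100

100 29 29 100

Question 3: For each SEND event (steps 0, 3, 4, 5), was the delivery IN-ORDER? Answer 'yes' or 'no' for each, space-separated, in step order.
Answer: yes no yes yes

Derivation:
Step 0: SEND seq=0 -> in-order
Step 3: SEND seq=278 -> out-of-order
Step 4: SEND seq=100 -> in-order
Step 5: SEND seq=29 -> in-order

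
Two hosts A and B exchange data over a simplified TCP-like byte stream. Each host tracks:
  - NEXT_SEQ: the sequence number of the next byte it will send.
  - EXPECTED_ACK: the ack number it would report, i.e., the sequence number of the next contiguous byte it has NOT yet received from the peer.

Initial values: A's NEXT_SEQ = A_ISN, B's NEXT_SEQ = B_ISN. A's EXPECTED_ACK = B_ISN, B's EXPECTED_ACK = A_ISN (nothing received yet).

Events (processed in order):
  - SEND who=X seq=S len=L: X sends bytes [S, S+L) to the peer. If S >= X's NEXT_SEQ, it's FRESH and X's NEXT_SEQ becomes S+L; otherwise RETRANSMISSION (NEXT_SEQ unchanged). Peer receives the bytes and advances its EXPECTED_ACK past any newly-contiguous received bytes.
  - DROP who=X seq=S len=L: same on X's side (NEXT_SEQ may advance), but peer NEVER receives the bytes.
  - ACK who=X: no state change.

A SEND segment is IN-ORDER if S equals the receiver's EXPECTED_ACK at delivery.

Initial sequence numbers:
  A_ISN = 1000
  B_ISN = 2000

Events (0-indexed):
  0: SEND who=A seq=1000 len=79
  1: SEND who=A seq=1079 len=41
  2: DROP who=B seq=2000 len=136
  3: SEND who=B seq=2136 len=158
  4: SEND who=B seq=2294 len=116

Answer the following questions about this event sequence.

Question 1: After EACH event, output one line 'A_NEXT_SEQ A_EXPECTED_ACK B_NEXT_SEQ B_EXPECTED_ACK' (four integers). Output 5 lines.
1079 2000 2000 1079
1120 2000 2000 1120
1120 2000 2136 1120
1120 2000 2294 1120
1120 2000 2410 1120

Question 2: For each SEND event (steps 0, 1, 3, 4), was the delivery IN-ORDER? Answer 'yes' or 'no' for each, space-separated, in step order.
Step 0: SEND seq=1000 -> in-order
Step 1: SEND seq=1079 -> in-order
Step 3: SEND seq=2136 -> out-of-order
Step 4: SEND seq=2294 -> out-of-order

Answer: yes yes no no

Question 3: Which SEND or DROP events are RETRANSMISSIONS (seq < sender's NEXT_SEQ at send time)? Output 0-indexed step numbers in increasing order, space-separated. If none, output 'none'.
Step 0: SEND seq=1000 -> fresh
Step 1: SEND seq=1079 -> fresh
Step 2: DROP seq=2000 -> fresh
Step 3: SEND seq=2136 -> fresh
Step 4: SEND seq=2294 -> fresh

Answer: none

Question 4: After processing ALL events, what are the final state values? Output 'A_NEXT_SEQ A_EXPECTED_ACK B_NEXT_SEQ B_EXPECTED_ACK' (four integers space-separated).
After event 0: A_seq=1079 A_ack=2000 B_seq=2000 B_ack=1079
After event 1: A_seq=1120 A_ack=2000 B_seq=2000 B_ack=1120
After event 2: A_seq=1120 A_ack=2000 B_seq=2136 B_ack=1120
After event 3: A_seq=1120 A_ack=2000 B_seq=2294 B_ack=1120
After event 4: A_seq=1120 A_ack=2000 B_seq=2410 B_ack=1120

Answer: 1120 2000 2410 1120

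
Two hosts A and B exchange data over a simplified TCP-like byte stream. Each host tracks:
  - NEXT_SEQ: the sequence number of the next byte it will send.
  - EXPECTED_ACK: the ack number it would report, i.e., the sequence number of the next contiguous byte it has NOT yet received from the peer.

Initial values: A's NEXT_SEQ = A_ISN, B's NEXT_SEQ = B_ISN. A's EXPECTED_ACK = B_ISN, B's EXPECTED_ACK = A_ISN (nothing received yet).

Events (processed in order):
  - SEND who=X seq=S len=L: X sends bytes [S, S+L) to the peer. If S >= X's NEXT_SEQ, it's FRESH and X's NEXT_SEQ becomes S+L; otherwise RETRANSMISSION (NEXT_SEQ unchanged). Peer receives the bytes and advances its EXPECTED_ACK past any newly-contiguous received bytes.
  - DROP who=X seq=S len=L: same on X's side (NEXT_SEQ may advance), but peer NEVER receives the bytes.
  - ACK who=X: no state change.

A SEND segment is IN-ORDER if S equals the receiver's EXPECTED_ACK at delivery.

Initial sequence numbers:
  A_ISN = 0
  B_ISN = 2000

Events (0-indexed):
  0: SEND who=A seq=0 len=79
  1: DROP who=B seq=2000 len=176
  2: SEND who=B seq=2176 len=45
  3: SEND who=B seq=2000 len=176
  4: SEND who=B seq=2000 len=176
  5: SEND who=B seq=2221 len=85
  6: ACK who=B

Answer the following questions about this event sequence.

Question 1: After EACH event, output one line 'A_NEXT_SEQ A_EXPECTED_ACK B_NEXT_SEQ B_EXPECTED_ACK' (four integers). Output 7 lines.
79 2000 2000 79
79 2000 2176 79
79 2000 2221 79
79 2221 2221 79
79 2221 2221 79
79 2306 2306 79
79 2306 2306 79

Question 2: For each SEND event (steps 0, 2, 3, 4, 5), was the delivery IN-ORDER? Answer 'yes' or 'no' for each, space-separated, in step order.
Step 0: SEND seq=0 -> in-order
Step 2: SEND seq=2176 -> out-of-order
Step 3: SEND seq=2000 -> in-order
Step 4: SEND seq=2000 -> out-of-order
Step 5: SEND seq=2221 -> in-order

Answer: yes no yes no yes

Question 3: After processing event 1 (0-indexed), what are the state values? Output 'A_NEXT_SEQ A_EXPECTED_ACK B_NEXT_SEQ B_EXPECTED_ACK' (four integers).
After event 0: A_seq=79 A_ack=2000 B_seq=2000 B_ack=79
After event 1: A_seq=79 A_ack=2000 B_seq=2176 B_ack=79

79 2000 2176 79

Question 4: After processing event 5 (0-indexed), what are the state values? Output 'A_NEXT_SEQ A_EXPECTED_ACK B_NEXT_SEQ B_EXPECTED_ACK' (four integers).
After event 0: A_seq=79 A_ack=2000 B_seq=2000 B_ack=79
After event 1: A_seq=79 A_ack=2000 B_seq=2176 B_ack=79
After event 2: A_seq=79 A_ack=2000 B_seq=2221 B_ack=79
After event 3: A_seq=79 A_ack=2221 B_seq=2221 B_ack=79
After event 4: A_seq=79 A_ack=2221 B_seq=2221 B_ack=79
After event 5: A_seq=79 A_ack=2306 B_seq=2306 B_ack=79

79 2306 2306 79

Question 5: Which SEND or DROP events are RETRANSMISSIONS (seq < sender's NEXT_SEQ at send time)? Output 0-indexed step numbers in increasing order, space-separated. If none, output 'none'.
Step 0: SEND seq=0 -> fresh
Step 1: DROP seq=2000 -> fresh
Step 2: SEND seq=2176 -> fresh
Step 3: SEND seq=2000 -> retransmit
Step 4: SEND seq=2000 -> retransmit
Step 5: SEND seq=2221 -> fresh

Answer: 3 4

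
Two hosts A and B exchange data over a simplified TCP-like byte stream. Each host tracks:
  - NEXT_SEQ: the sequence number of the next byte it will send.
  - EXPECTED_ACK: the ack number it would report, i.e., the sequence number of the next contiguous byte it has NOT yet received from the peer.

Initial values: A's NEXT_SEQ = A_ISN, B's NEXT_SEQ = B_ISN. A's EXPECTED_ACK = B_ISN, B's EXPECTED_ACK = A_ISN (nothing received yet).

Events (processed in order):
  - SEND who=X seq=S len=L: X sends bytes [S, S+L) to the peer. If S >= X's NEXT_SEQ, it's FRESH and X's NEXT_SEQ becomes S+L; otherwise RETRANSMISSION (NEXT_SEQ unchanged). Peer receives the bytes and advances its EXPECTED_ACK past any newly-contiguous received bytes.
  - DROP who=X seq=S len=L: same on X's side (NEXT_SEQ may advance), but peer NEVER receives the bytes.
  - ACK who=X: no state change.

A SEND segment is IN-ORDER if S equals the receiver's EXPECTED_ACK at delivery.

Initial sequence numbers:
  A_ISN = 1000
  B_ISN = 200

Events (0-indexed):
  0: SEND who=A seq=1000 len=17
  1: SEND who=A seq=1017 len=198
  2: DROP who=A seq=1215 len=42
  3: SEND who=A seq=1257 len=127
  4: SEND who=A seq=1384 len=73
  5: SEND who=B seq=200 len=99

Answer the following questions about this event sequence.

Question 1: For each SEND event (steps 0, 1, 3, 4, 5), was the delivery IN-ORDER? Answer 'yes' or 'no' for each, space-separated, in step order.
Step 0: SEND seq=1000 -> in-order
Step 1: SEND seq=1017 -> in-order
Step 3: SEND seq=1257 -> out-of-order
Step 4: SEND seq=1384 -> out-of-order
Step 5: SEND seq=200 -> in-order

Answer: yes yes no no yes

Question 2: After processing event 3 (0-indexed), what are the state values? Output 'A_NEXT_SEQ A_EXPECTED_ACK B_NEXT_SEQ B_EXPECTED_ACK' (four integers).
After event 0: A_seq=1017 A_ack=200 B_seq=200 B_ack=1017
After event 1: A_seq=1215 A_ack=200 B_seq=200 B_ack=1215
After event 2: A_seq=1257 A_ack=200 B_seq=200 B_ack=1215
After event 3: A_seq=1384 A_ack=200 B_seq=200 B_ack=1215

1384 200 200 1215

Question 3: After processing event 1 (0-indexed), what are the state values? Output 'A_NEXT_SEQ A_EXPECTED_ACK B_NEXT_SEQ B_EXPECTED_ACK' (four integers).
After event 0: A_seq=1017 A_ack=200 B_seq=200 B_ack=1017
After event 1: A_seq=1215 A_ack=200 B_seq=200 B_ack=1215

1215 200 200 1215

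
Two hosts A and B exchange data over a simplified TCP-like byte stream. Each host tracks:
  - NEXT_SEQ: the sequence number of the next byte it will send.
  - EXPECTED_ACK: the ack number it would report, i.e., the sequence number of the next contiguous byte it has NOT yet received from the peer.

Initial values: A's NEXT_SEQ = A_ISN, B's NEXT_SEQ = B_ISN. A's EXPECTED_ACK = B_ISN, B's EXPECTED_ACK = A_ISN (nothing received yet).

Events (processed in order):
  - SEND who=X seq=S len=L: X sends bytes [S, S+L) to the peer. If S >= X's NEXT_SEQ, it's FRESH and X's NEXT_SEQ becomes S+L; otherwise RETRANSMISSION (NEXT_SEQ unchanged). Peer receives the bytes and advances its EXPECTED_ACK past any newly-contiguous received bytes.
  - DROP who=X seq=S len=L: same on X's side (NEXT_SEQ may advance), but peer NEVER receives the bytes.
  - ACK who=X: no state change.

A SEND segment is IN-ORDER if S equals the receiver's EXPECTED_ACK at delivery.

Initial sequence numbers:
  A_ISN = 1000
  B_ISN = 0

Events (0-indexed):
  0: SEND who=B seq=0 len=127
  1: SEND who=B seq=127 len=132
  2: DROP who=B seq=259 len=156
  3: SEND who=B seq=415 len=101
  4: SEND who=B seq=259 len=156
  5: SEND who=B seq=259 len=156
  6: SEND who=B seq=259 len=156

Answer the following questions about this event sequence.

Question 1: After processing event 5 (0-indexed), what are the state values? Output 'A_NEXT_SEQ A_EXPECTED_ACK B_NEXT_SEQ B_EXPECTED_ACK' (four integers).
After event 0: A_seq=1000 A_ack=127 B_seq=127 B_ack=1000
After event 1: A_seq=1000 A_ack=259 B_seq=259 B_ack=1000
After event 2: A_seq=1000 A_ack=259 B_seq=415 B_ack=1000
After event 3: A_seq=1000 A_ack=259 B_seq=516 B_ack=1000
After event 4: A_seq=1000 A_ack=516 B_seq=516 B_ack=1000
After event 5: A_seq=1000 A_ack=516 B_seq=516 B_ack=1000

1000 516 516 1000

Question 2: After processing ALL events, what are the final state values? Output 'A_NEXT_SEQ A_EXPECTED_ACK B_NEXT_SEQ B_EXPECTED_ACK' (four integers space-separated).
Answer: 1000 516 516 1000

Derivation:
After event 0: A_seq=1000 A_ack=127 B_seq=127 B_ack=1000
After event 1: A_seq=1000 A_ack=259 B_seq=259 B_ack=1000
After event 2: A_seq=1000 A_ack=259 B_seq=415 B_ack=1000
After event 3: A_seq=1000 A_ack=259 B_seq=516 B_ack=1000
After event 4: A_seq=1000 A_ack=516 B_seq=516 B_ack=1000
After event 5: A_seq=1000 A_ack=516 B_seq=516 B_ack=1000
After event 6: A_seq=1000 A_ack=516 B_seq=516 B_ack=1000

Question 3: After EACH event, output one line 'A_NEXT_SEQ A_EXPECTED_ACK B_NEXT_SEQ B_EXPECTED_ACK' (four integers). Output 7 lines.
1000 127 127 1000
1000 259 259 1000
1000 259 415 1000
1000 259 516 1000
1000 516 516 1000
1000 516 516 1000
1000 516 516 1000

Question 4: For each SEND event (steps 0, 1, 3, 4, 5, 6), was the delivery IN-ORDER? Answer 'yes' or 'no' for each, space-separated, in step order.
Step 0: SEND seq=0 -> in-order
Step 1: SEND seq=127 -> in-order
Step 3: SEND seq=415 -> out-of-order
Step 4: SEND seq=259 -> in-order
Step 5: SEND seq=259 -> out-of-order
Step 6: SEND seq=259 -> out-of-order

Answer: yes yes no yes no no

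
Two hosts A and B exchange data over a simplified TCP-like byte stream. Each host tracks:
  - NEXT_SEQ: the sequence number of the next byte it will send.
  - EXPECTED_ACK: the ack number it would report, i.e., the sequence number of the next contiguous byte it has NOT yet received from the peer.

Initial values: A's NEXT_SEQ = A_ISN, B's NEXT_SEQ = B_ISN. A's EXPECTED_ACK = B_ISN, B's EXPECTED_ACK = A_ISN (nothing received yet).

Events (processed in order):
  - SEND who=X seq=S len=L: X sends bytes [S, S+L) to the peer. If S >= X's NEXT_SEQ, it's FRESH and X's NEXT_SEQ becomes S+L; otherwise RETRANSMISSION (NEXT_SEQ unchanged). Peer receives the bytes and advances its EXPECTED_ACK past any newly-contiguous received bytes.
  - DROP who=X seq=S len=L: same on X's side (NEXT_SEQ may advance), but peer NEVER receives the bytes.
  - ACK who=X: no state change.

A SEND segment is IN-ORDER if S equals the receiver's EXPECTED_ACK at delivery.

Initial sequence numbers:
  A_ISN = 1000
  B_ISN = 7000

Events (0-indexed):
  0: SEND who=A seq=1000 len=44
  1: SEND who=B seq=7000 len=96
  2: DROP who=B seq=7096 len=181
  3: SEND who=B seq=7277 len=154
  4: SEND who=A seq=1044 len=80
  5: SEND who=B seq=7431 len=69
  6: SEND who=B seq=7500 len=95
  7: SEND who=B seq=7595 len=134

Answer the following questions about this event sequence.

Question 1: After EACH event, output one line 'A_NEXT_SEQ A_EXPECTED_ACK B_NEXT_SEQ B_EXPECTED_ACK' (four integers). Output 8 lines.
1044 7000 7000 1044
1044 7096 7096 1044
1044 7096 7277 1044
1044 7096 7431 1044
1124 7096 7431 1124
1124 7096 7500 1124
1124 7096 7595 1124
1124 7096 7729 1124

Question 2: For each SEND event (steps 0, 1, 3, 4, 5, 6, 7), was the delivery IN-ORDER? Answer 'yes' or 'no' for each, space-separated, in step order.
Answer: yes yes no yes no no no

Derivation:
Step 0: SEND seq=1000 -> in-order
Step 1: SEND seq=7000 -> in-order
Step 3: SEND seq=7277 -> out-of-order
Step 4: SEND seq=1044 -> in-order
Step 5: SEND seq=7431 -> out-of-order
Step 6: SEND seq=7500 -> out-of-order
Step 7: SEND seq=7595 -> out-of-order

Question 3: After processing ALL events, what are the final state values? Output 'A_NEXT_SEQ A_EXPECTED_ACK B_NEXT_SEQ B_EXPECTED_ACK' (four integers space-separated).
Answer: 1124 7096 7729 1124

Derivation:
After event 0: A_seq=1044 A_ack=7000 B_seq=7000 B_ack=1044
After event 1: A_seq=1044 A_ack=7096 B_seq=7096 B_ack=1044
After event 2: A_seq=1044 A_ack=7096 B_seq=7277 B_ack=1044
After event 3: A_seq=1044 A_ack=7096 B_seq=7431 B_ack=1044
After event 4: A_seq=1124 A_ack=7096 B_seq=7431 B_ack=1124
After event 5: A_seq=1124 A_ack=7096 B_seq=7500 B_ack=1124
After event 6: A_seq=1124 A_ack=7096 B_seq=7595 B_ack=1124
After event 7: A_seq=1124 A_ack=7096 B_seq=7729 B_ack=1124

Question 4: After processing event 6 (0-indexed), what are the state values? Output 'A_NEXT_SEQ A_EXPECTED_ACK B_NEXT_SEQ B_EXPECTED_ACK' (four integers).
After event 0: A_seq=1044 A_ack=7000 B_seq=7000 B_ack=1044
After event 1: A_seq=1044 A_ack=7096 B_seq=7096 B_ack=1044
After event 2: A_seq=1044 A_ack=7096 B_seq=7277 B_ack=1044
After event 3: A_seq=1044 A_ack=7096 B_seq=7431 B_ack=1044
After event 4: A_seq=1124 A_ack=7096 B_seq=7431 B_ack=1124
After event 5: A_seq=1124 A_ack=7096 B_seq=7500 B_ack=1124
After event 6: A_seq=1124 A_ack=7096 B_seq=7595 B_ack=1124

1124 7096 7595 1124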